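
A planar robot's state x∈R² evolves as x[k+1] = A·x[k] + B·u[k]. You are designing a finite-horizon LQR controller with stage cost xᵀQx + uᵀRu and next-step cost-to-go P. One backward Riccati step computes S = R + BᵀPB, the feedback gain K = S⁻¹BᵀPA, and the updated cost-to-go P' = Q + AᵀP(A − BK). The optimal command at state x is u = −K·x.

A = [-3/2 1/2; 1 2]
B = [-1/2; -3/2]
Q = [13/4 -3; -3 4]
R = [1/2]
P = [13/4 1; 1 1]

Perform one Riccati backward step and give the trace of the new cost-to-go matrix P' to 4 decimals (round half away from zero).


BᵀP = [-3.1250 -2.0000]
S = R + BᵀPB = [1/2] + [4.5625] = [5.0625]
BᵀPA = [2.6875 -5.5625]
K = S⁻¹·BᵀPA = [0.5309 -1.0988]
A−BK = [-1.2346 -0.0494; 1.7963 0.3519]
AᵀP(A−BK) = [3.8858 0.0154; 0.0154 0.7006]
P' = Q + AᵀP(A−BK) = [7.1358 -2.9846; -2.9846 4.7006]
tr(P') = 11.8364

11.8364


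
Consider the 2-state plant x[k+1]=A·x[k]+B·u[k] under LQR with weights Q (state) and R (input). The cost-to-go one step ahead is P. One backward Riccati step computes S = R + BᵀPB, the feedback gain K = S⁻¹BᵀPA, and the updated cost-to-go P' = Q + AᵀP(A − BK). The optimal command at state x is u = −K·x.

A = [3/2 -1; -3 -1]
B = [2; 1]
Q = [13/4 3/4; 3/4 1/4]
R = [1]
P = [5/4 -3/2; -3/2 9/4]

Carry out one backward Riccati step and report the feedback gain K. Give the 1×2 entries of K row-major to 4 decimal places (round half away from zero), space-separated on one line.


BᵀP = [1.0000 -0.7500]
S = R + BᵀPB = [1] + [1.2500] = [2.2500]
BᵀPA = [3.7500 -0.2500]
K = S⁻¹·BᵀPA = [1.6667 -0.1111]
A−BK = [-1.8333 -0.7778; -4.6667 -0.8889]
AᵀP(A−BK) = [30.3125 3.0417; 3.0417 0.4722]
P' = Q + AᵀP(A−BK) = [33.5625 3.7917; 3.7917 0.7222]
tr(P') = 34.2847

1.6667 -0.1111


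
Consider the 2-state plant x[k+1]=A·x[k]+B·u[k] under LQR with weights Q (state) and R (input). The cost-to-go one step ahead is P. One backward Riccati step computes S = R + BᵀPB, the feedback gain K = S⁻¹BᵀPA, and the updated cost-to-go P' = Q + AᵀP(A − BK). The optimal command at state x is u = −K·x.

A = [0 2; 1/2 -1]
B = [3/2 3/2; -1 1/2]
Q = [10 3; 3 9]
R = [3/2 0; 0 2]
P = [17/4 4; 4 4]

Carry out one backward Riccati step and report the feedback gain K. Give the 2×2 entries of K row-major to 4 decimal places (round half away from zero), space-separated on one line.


0.0087 0.3088 0.2134 0.3955

BᵀP = [2.3750 2.0000; 8.3750 8.0000]
S = R + BᵀPB = [3/2 0; 0 2] + [1.5625 4.5625; 4.5625 16.5625] = [3.0625 4.5625; 4.5625 18.5625]
BᵀPA = [1.0000 2.7500; 4.0000 8.7500]
K = S⁻¹·BᵀPA = [0.0087 0.3088; 0.2134 0.3955]
A−BK = [-0.3330 0.9436; 0.4020 -0.8890]
AᵀP(A−BK) = [0.1379 0.1093; 0.1093 0.6904]
P' = Q + AᵀP(A−BK) = [10.1379 3.1093; 3.1093 9.6904]
tr(P') = 19.8283


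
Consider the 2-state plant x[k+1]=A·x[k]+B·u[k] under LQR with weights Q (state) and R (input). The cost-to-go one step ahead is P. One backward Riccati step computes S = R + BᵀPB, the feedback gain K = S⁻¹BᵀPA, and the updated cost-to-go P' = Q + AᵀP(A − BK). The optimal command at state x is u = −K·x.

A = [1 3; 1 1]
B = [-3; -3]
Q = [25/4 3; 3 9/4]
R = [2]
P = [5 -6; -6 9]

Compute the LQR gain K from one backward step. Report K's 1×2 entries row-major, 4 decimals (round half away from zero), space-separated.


BᵀP = [3.0000 -9.0000]
S = R + BᵀPB = [2] + [18.0000] = [20.0000]
BᵀPA = [-6.0000 0.0000]
K = S⁻¹·BᵀPA = [-0.3000 0.0000]
A−BK = [0.1000 3.0000; 0.1000 1.0000]
AᵀP(A−BK) = [0.2000 0.0000; 0.0000 18.0000]
P' = Q + AᵀP(A−BK) = [6.4500 3.0000; 3.0000 20.2500]
tr(P') = 26.7000

-0.3000 0.0000


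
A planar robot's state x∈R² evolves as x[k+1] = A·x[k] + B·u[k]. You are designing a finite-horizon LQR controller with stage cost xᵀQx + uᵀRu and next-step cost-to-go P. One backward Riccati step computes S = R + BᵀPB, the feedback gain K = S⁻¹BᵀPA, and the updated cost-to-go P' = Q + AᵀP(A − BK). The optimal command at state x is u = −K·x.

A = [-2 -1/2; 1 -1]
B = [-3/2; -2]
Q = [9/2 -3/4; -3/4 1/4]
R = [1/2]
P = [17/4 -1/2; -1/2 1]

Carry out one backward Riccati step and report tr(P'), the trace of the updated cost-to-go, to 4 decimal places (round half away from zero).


BᵀP = [-5.3750 -1.2500]
S = R + BᵀPB = [1/2] + [10.5625] = [11.0625]
BᵀPA = [9.5000 3.9375]
K = S⁻¹·BᵀPA = [0.8588 0.3559]
A−BK = [-0.7119 0.0339; 2.7175 -0.2881]
AᵀP(A−BK) = [11.8418 -0.8814; -0.8814 0.1610]
P' = Q + AᵀP(A−BK) = [16.3418 -1.6314; -1.6314 0.4110]
tr(P') = 16.7528

16.7528


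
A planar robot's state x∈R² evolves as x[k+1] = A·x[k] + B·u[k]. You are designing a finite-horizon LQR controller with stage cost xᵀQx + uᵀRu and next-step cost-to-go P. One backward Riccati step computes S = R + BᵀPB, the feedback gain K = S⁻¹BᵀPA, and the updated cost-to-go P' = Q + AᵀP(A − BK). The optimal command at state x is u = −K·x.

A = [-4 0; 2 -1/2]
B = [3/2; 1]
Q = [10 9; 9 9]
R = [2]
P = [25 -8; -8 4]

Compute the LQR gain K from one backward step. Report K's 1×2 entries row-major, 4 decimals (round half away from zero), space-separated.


BᵀP = [29.5000 -8.0000]
S = R + BᵀPB = [2] + [36.2500] = [38.2500]
BᵀPA = [-134.0000 4.0000]
K = S⁻¹·BᵀPA = [-3.5033 0.1046]
A−BK = [1.2549 -0.1569; 5.5033 -0.6046]
AᵀP(A−BK) = [74.5621 -5.9869; -5.9869 0.5817]
P' = Q + AᵀP(A−BK) = [84.5621 3.0131; 3.0131 9.5817]
tr(P') = 94.1438

-3.5033 0.1046


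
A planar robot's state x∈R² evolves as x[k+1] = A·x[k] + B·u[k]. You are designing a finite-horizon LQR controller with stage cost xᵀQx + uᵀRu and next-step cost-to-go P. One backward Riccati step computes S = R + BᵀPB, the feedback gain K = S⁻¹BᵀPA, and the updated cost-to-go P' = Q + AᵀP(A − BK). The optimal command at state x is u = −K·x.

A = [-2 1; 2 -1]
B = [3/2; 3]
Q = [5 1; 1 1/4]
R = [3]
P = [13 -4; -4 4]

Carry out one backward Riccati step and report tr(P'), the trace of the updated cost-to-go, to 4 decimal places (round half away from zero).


129.9012

BᵀP = [7.5000 6.0000]
S = R + BᵀPB = [3] + [29.2500] = [32.2500]
BᵀPA = [-3.0000 1.5000]
K = S⁻¹·BᵀPA = [-0.0930 0.0465]
A−BK = [-1.8605 0.9302; 2.2791 -1.1395]
AᵀP(A−BK) = [99.7209 -49.8605; -49.8605 24.9302]
P' = Q + AᵀP(A−BK) = [104.7209 -48.8605; -48.8605 25.1802]
tr(P') = 129.9012


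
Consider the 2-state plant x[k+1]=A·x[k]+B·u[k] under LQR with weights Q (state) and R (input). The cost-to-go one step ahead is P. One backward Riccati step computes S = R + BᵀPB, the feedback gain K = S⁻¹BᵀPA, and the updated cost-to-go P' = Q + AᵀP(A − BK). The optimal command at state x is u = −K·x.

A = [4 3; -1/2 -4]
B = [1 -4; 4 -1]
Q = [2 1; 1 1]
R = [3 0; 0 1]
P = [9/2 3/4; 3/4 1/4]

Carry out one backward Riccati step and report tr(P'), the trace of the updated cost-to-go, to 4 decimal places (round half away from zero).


BᵀP = [7.5000 1.7500; -18.7500 -3.2500]
S = R + BᵀPB = [3 0; 0 1] + [14.5000 -31.7500; -31.7500 78.2500] = [17.5000 -31.7500; -31.7500 79.2500]
BᵀPA = [29.1250 15.5000; -73.3750 -43.2500]
K = S⁻¹·BᵀPA = [-0.0568 -0.3823; -0.9486 -0.6989]
A−BK = [0.2623 0.5867; -1.2216 -3.1698]
AᵀP(A−BK) = [1.1116 1.2275; 1.2275 2.1982]
P' = Q + AᵀP(A−BK) = [3.1116 2.2275; 2.2275 3.1982]
tr(P') = 6.3097

6.3097


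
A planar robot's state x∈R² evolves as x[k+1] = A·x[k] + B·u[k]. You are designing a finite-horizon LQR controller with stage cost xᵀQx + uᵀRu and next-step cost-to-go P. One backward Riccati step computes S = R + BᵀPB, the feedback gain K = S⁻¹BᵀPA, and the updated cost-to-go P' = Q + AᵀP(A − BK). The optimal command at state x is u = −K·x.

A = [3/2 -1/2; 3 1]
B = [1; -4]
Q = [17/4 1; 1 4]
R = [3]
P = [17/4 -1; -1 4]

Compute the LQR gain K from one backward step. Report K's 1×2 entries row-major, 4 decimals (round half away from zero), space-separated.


-0.4874 -0.2666

BᵀP = [8.2500 -17.0000]
S = R + BᵀPB = [3] + [76.2500] = [79.2500]
BᵀPA = [-38.6250 -21.1250]
K = S⁻¹·BᵀPA = [-0.4874 -0.2666]
A−BK = [1.9874 -0.2334; 1.0505 -0.0662]
AᵀP(A−BK) = [17.7374 -1.4834; -1.4834 0.4314]
P' = Q + AᵀP(A−BK) = [21.9874 -0.4834; -0.4834 4.4314]
tr(P') = 26.4188


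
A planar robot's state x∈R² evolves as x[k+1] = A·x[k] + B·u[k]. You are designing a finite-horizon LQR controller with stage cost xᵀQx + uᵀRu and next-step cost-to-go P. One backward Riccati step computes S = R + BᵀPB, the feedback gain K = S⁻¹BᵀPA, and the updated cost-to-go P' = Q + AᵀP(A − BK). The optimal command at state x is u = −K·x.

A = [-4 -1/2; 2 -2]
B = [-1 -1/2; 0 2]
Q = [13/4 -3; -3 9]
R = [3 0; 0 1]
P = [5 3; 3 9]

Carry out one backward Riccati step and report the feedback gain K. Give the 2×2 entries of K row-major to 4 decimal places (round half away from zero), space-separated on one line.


2.1078 0.6205 0.8179 -1.0102

BᵀP = [-5.0000 -3.0000; 3.5000 16.5000]
S = R + BᵀPB = [3 0; 0 1] + [5.0000 -3.5000; -3.5000 31.2500] = [8.0000 -3.5000; -3.5000 32.2500]
BᵀPA = [14.0000 8.5000; 19.0000 -34.7500]
K = S⁻¹·BᵀPA = [2.1078 0.6205; 0.8179 -1.0102]
A−BK = [-1.4832 -0.3845; 0.3642 0.0203]
AᵀP(A−BK) = [22.9502 5.5056; 5.5056 2.8718]
P' = Q + AᵀP(A−BK) = [26.2002 2.5056; 2.5056 11.8718]
tr(P') = 38.0720


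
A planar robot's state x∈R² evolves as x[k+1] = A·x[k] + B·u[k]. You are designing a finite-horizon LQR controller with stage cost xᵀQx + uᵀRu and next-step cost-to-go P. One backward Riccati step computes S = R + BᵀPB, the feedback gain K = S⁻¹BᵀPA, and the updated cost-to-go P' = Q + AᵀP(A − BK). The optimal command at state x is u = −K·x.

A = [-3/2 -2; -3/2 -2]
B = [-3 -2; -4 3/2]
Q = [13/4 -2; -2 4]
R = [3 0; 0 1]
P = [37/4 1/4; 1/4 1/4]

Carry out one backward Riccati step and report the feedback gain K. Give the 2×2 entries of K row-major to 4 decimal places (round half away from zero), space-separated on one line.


0.3479 0.4638 0.2236 0.2981

BᵀP = [-28.7500 -1.7500; -18.1250 -0.1250]
S = R + BᵀPB = [3 0; 0 1] + [93.2500 54.8750; 54.8750 36.0625] = [96.2500 54.8750; 54.8750 37.0625]
BᵀPA = [45.7500 61.0000; 27.3750 36.5000]
K = S⁻¹·BᵀPA = [0.3479 0.4638; 0.2236 0.2981]
A−BK = [-0.0093 -0.0124; -0.4440 -0.5920]
AᵀP(A−BK) = [0.4651 0.6202; 0.6202 0.8269]
P' = Q + AᵀP(A−BK) = [3.7151 -1.3798; -1.3798 4.8269]
tr(P') = 8.5420


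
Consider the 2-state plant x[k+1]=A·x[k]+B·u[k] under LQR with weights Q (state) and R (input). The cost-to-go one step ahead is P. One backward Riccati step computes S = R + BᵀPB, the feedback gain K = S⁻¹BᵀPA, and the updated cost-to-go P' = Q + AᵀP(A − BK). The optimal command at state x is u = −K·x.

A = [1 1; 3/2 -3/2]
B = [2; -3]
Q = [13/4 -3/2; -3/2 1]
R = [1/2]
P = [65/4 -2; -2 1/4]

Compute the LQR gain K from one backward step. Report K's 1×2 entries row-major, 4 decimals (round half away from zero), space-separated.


0.3420 0.4973

BᵀP = [38.5000 -4.7500]
S = R + BᵀPB = [1/2] + [91.2500] = [91.7500]
BᵀPA = [31.3750 45.6250]
K = S⁻¹·BᵀPA = [0.3420 0.4973]
A−BK = [0.3161 0.0054; 2.5259 -0.0082]
AᵀP(A−BK) = [0.0834 0.0855; 0.0855 0.1243]
P' = Q + AᵀP(A−BK) = [3.3334 -1.4145; -1.4145 1.1243]
tr(P') = 4.4578


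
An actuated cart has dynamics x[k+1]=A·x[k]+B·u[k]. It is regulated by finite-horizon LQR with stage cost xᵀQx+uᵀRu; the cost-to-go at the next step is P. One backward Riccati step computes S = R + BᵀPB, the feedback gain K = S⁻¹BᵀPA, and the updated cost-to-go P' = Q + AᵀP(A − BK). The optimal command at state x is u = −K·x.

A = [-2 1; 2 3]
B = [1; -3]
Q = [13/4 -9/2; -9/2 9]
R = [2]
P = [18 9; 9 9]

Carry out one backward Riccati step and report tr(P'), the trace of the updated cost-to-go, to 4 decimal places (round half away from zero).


109.9096

BᵀP = [-9.0000 -18.0000]
S = R + BᵀPB = [2] + [45.0000] = [47.0000]
BᵀPA = [-18.0000 -63.0000]
K = S⁻¹·BᵀPA = [-0.3830 -1.3404]
A−BK = [-1.6170 2.3404; 0.8511 -1.0213]
AᵀP(A−BK) = [29.1064 -42.1277; -42.1277 68.5532]
P' = Q + AᵀP(A−BK) = [32.3564 -46.6277; -46.6277 77.5532]
tr(P') = 109.9096


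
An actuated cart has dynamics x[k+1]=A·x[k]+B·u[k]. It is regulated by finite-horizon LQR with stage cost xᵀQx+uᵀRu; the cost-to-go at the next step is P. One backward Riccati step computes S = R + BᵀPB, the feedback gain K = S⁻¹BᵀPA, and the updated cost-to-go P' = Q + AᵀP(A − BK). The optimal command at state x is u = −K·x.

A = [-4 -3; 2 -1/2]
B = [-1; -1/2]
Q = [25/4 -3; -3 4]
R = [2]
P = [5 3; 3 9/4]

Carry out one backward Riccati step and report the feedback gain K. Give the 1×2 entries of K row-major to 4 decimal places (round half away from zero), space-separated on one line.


BᵀP = [-6.5000 -4.1250]
S = R + BᵀPB = [2] + [8.5625] = [10.5625]
BᵀPA = [17.7500 21.5625]
K = S⁻¹·BᵀPA = [1.6805 2.0414]
A−BK = [-2.3195 -0.9586; 2.8402 0.5207]
AᵀP(A−BK) = [11.1716 9.5148; 9.5148 10.5444]
P' = Q + AᵀP(A−BK) = [17.4216 6.5148; 6.5148 14.5444]
tr(P') = 31.9660

1.6805 2.0414


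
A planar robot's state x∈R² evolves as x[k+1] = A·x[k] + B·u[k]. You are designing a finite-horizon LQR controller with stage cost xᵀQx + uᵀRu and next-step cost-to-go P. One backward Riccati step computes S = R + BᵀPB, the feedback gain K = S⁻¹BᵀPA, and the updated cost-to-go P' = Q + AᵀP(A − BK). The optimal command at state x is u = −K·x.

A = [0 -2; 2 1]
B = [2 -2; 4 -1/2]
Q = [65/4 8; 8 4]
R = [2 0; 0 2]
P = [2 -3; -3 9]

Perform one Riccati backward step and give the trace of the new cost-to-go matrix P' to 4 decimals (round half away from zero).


24.4798

BᵀP = [-8.0000 30.0000; -2.5000 1.5000]
S = R + BᵀPB = [2 0; 0 2] + [104.0000 1.0000; 1.0000 4.2500] = [106.0000 1.0000; 1.0000 6.2500]
BᵀPA = [60.0000 46.0000; 3.0000 6.5000]
K = S⁻¹·BᵀPA = [0.5624 0.4248; 0.3900 0.9720]
A−BK = [-0.3447 -0.9055; -0.0544 -0.2132]
AᵀP(A−BK) = [1.0884 1.5964; 1.5964 3.1413]
P' = Q + AᵀP(A−BK) = [17.3384 9.5964; 9.5964 7.1413]
tr(P') = 24.4798


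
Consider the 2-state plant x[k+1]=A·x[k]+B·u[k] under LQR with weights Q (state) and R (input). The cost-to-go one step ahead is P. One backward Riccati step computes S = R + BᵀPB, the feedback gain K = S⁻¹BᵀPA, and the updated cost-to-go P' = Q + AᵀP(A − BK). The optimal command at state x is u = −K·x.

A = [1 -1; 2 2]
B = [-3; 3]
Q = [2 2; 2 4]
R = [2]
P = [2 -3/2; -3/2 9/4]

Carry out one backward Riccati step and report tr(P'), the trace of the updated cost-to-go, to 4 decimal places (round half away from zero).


9.6654

BᵀP = [-10.5000 11.2500]
S = R + BᵀPB = [2] + [65.2500] = [67.2500]
BᵀPA = [12.0000 33.0000]
K = S⁻¹·BᵀPA = [0.1784 0.4907]
A−BK = [1.5353 0.4721; 1.4647 0.5279]
AᵀP(A−BK) = [2.8587 1.1115; 1.1115 0.8067]
P' = Q + AᵀP(A−BK) = [4.8587 3.1115; 3.1115 4.8067]
tr(P') = 9.6654


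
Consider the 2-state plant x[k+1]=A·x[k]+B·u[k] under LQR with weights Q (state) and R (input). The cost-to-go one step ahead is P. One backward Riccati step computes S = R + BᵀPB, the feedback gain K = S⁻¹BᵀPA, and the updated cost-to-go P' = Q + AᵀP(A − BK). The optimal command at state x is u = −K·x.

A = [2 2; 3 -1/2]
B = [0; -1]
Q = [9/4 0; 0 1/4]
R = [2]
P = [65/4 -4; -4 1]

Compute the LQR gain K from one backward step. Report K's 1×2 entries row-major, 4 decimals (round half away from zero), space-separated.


BᵀP = [4.0000 -1.0000]
S = R + BᵀPB = [2] + [1.0000] = [3.0000]
BᵀPA = [5.0000 8.5000]
K = S⁻¹·BᵀPA = [1.6667 2.8333]
A−BK = [2.0000 2.0000; 4.6667 2.3333]
AᵀP(A−BK) = [17.6667 29.3333; 29.3333 49.1667]
P' = Q + AᵀP(A−BK) = [19.9167 29.3333; 29.3333 49.4167]
tr(P') = 69.3333

1.6667 2.8333


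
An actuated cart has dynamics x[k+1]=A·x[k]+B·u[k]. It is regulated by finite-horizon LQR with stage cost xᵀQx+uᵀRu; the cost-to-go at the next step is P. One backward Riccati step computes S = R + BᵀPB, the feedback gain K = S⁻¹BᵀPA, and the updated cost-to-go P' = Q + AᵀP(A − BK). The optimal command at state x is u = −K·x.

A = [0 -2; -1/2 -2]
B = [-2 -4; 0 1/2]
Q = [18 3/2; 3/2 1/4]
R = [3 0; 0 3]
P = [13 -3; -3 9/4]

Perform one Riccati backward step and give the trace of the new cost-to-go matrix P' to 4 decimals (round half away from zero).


25.9655

BᵀP = [-26.0000 6.0000; -53.5000 13.1250]
S = R + BᵀPB = [3 0; 0 3] + [52.0000 107.0000; 107.0000 220.5625] = [55.0000 107.0000; 107.0000 223.5625]
BᵀPA = [-3.0000 40.0000; -6.5625 80.7500]
K = S⁻¹·BᵀPA = [0.0372 0.3569; -0.0472 0.1904]
A−BK = [-0.1142 -0.5247; -0.4764 -2.0952]
AᵀP(A−BK) = [0.3646 1.5701; 1.5701 7.3509]
P' = Q + AᵀP(A−BK) = [18.3646 3.0701; 3.0701 7.6009]
tr(P') = 25.9655


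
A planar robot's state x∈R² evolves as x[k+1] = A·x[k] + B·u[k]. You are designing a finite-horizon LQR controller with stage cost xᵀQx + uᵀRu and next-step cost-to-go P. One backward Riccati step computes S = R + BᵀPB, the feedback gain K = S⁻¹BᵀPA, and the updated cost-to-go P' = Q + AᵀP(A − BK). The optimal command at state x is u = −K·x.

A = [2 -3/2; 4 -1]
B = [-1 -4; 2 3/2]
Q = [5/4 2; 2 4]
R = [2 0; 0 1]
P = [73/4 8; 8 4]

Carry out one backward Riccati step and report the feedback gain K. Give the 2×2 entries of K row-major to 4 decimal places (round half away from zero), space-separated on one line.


BᵀP = [-2.2500 0.0000; -61.0000 -26.0000]
S = R + BᵀPB = [2 0; 0 1] + [2.2500 9.0000; 9.0000 205.0000] = [4.2500 9.0000; 9.0000 206.0000]
BᵀPA = [-4.5000 3.3750; -226.0000 117.5000]
K = S⁻¹·BᵀPA = [1.3933 -0.4559; -1.1580 0.5903]
A−BK = [-1.2385 0.4053; 2.9503 -0.9736]
AᵀP(A−BK) = [9.5708 -3.3921; -3.3921 1.2401]
P' = Q + AᵀP(A−BK) = [10.8208 -1.3921; -1.3921 5.2401]
tr(P') = 16.0609

1.3933 -0.4559 -1.1580 0.5903


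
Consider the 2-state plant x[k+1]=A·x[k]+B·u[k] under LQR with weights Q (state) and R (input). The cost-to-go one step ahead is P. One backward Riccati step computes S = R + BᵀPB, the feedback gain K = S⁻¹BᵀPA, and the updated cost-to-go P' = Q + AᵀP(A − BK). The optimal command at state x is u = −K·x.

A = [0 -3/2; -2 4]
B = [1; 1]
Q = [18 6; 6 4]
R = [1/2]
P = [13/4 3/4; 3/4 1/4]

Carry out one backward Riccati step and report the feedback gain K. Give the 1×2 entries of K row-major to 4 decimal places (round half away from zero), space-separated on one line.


BᵀP = [4.0000 1.0000]
S = R + BᵀPB = [1/2] + [5.0000] = [5.5000]
BᵀPA = [-2.0000 -2.0000]
K = S⁻¹·BᵀPA = [-0.3636 -0.3636]
A−BK = [0.3636 -1.1364; -1.6364 4.3636]
AᵀP(A−BK) = [0.2727 -0.4773; -0.4773 1.5852]
P' = Q + AᵀP(A−BK) = [18.2727 5.5227; 5.5227 5.5852]
tr(P') = 23.8580

-0.3636 -0.3636


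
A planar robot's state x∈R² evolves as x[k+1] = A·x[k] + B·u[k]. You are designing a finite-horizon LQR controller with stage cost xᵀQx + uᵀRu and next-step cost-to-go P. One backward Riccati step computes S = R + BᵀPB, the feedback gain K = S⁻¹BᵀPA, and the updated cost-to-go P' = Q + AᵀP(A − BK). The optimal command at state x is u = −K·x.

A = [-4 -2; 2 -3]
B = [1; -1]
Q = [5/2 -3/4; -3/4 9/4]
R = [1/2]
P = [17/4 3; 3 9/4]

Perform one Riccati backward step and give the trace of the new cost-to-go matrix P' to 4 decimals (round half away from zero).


72.1875

BᵀP = [1.2500 0.7500]
S = R + BᵀPB = [1/2] + [0.5000] = [1.0000]
BᵀPA = [-3.5000 -4.7500]
K = S⁻¹·BᵀPA = [-3.5000 -4.7500]
A−BK = [-0.5000 2.7500; -1.5000 -7.7500]
AᵀP(A−BK) = [16.7500 27.8750; 27.8750 50.6875]
P' = Q + AᵀP(A−BK) = [19.2500 27.1250; 27.1250 52.9375]
tr(P') = 72.1875


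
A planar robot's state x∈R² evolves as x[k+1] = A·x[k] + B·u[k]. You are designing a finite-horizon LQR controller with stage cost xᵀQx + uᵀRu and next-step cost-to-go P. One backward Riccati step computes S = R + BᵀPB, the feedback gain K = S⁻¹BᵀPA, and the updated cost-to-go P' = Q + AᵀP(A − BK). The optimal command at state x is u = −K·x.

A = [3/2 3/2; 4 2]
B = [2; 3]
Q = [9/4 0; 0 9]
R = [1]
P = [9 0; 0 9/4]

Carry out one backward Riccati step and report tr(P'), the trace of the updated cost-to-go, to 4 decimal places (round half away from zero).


BᵀP = [18.0000 6.7500]
S = R + BᵀPB = [1] + [56.2500] = [57.2500]
BᵀPA = [54.0000 40.5000]
K = S⁻¹·BᵀPA = [0.9432 0.7074]
A−BK = [-0.3865 0.0852; 1.1703 -0.1223]
AᵀP(A−BK) = [5.3155 0.0491; 0.0491 0.5993]
P' = Q + AᵀP(A−BK) = [7.5655 0.0491; 0.0491 9.5993]
tr(P') = 17.1648

17.1648


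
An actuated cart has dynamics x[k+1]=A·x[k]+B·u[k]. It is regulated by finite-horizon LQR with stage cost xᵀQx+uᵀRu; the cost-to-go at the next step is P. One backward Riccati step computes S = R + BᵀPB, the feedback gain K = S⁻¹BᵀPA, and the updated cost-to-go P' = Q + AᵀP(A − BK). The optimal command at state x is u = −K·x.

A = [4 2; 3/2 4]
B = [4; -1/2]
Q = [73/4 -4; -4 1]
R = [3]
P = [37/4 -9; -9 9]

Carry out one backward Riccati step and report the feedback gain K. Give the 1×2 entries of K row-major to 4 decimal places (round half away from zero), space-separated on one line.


BᵀP = [41.5000 -40.5000]
S = R + BᵀPB = [3] + [186.2500] = [189.2500]
BᵀPA = [105.2500 -79.0000]
K = S⁻¹·BᵀPA = [0.5561 -0.4174]
A−BK = [1.7754 3.6697; 1.7781 3.7913]
AᵀP(A−BK) = [1.7160 0.9353; 0.9353 4.0225]
P' = Q + AᵀP(A−BK) = [19.9660 -3.0647; -3.0647 5.0225]
tr(P') = 24.9884

0.5561 -0.4174


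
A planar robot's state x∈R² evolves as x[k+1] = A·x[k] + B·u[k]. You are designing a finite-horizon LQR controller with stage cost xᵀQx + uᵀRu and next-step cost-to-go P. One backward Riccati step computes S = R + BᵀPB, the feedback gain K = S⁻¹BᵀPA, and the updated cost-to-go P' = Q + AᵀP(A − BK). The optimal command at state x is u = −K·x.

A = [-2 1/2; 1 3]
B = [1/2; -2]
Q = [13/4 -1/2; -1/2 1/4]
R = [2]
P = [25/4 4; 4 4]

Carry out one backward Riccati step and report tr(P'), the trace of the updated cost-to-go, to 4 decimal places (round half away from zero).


BᵀP = [-4.8750 -6.0000]
S = R + BᵀPB = [2] + [9.5625] = [11.5625]
BᵀPA = [3.7500 -20.4375]
K = S⁻¹·BᵀPA = [0.3243 -1.7676]
A−BK = [-2.1622 1.3838; 1.6486 -0.5351]
AᵀP(A−BK) = [11.7838 -9.6216; -9.6216 13.4378]
P' = Q + AᵀP(A−BK) = [15.0338 -10.1216; -10.1216 13.6878]
tr(P') = 28.7216

28.7216


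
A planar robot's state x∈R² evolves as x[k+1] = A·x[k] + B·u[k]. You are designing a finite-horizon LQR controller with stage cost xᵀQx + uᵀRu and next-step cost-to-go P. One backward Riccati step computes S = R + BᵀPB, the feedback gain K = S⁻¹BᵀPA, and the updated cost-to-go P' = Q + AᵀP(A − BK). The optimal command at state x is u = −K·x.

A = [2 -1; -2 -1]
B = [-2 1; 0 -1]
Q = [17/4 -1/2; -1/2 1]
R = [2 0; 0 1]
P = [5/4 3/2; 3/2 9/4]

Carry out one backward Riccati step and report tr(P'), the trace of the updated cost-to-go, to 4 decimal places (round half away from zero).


BᵀP = [-2.5000 -3.0000; -0.2500 -0.7500]
S = R + BᵀPB = [2 0; 0 1] + [5.0000 0.5000; 0.5000 0.5000] = [7.0000 0.5000; 0.5000 1.5000]
BᵀPA = [1.0000 5.5000; 1.0000 1.0000]
K = S⁻¹·BᵀPA = [0.0976 0.7561; 0.6341 0.4146]
A−BK = [1.5610 0.0976; -1.3659 -0.5854]
AᵀP(A−BK) = [1.2683 0.8293; 0.8293 1.9268]
P' = Q + AᵀP(A−BK) = [5.5183 0.3293; 0.3293 2.9268]
tr(P') = 8.4451

8.4451


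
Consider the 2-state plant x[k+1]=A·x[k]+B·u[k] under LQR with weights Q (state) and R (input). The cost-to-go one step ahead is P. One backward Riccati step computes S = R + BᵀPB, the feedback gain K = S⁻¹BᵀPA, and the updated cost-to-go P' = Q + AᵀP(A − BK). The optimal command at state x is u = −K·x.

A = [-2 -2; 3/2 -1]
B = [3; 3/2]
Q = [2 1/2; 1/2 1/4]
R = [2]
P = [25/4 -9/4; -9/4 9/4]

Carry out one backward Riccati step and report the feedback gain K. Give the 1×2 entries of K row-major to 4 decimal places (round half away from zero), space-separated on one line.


BᵀP = [15.3750 -3.3750]
S = R + BᵀPB = [2] + [41.0625] = [43.0625]
BᵀPA = [-35.8125 -27.3750]
K = S⁻¹·BᵀPA = [-0.8316 -0.6357]
A−BK = [0.4949 -0.0929; 2.7475 -0.0464]
AᵀP(A−BK) = [13.7794 1.1089; 1.1089 0.8476]
P' = Q + AᵀP(A−BK) = [15.7794 1.6089; 1.6089 1.0976]
tr(P') = 16.8770

-0.8316 -0.6357


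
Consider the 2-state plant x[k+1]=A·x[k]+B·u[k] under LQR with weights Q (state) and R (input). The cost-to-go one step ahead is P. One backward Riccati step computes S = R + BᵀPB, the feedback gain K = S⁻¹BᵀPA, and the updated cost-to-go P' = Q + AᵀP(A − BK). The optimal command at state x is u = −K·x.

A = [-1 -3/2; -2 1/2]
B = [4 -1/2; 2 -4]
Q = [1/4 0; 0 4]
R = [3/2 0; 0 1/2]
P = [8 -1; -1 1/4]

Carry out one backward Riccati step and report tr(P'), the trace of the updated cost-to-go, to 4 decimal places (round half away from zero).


BᵀP = [30.0000 -3.5000; 0.0000 -0.5000]
S = R + BᵀPB = [3/2 0; 0 1/2] + [113.0000 -1.0000; -1.0000 2.0000] = [114.5000 -1.0000; -1.0000 2.5000]
BᵀPA = [-23.0000 -46.7500; 1.0000 -0.2500]
K = S⁻¹·BᵀPA = [-0.1981 -0.4106; 0.3208 -0.2642]
A−BK = [-0.0473 0.0103; -0.3208 0.2642]
AᵀP(A−BK) = [0.1236 0.0703; 0.0703 0.3007]
P' = Q + AᵀP(A−BK) = [0.3736 0.0703; 0.0703 4.3007]
tr(P') = 4.6742

4.6742


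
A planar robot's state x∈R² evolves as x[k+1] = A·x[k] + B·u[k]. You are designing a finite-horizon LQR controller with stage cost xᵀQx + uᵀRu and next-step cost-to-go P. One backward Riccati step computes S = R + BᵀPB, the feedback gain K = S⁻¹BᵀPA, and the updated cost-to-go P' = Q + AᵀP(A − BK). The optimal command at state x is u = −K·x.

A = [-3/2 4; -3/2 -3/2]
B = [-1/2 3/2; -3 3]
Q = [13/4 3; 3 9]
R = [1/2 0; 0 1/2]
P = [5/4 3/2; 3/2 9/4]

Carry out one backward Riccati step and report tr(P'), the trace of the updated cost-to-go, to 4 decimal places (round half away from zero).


15.3955

BᵀP = [-5.1250 -7.5000; 6.3750 9.0000]
S = R + BᵀPB = [1/2 0; 0 1/2] + [25.0625 -30.1875; -30.1875 36.5625] = [25.5625 -30.1875; -30.1875 37.0625]
BᵀPA = [18.9375 -9.2500; -23.0625 12.0000]
K = S⁻¹·BᵀPA = [0.1570 0.5376; -0.4944 0.7617]
A−BK = [-0.6799 3.1263; 0.4542 -2.1721]
AᵀP(A−BK) = [0.2501 -0.6777; -0.6777 2.8954]
P' = Q + AᵀP(A−BK) = [3.5001 2.3223; 2.3223 11.8954]
tr(P') = 15.3955


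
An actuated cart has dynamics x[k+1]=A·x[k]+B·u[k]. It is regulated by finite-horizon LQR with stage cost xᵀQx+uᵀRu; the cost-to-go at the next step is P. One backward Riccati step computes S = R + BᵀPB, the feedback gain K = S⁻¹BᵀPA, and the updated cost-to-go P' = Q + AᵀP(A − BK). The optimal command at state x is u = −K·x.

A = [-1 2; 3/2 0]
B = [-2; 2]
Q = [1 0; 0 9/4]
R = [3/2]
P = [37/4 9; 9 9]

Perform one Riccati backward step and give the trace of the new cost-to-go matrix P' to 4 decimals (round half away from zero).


BᵀP = [-0.5000 0.0000]
S = R + BᵀPB = [3/2] + [1.0000] = [2.5000]
BᵀPA = [0.5000 -1.0000]
K = S⁻¹·BᵀPA = [0.2000 -0.4000]
A−BK = [-0.6000 1.2000; 1.1000 0.8000]
AᵀP(A−BK) = [2.4000 8.7000; 8.7000 36.6000]
P' = Q + AᵀP(A−BK) = [3.4000 8.7000; 8.7000 38.8500]
tr(P') = 42.2500

42.2500


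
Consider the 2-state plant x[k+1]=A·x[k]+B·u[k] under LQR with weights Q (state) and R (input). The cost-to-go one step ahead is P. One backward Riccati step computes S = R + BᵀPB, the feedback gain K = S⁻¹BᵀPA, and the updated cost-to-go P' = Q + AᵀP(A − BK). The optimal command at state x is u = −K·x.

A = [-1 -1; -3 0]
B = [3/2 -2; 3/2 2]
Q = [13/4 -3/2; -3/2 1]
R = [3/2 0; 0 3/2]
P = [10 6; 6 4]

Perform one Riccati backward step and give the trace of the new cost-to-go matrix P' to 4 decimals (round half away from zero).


BᵀP = [24.0000 15.0000; -8.0000 -4.0000]
S = R + BᵀPB = [3/2 0; 0 3/2] + [58.5000 -18.0000; -18.0000 8.0000] = [60.0000 -18.0000; -18.0000 9.5000]
BᵀPA = [-69.0000 -24.0000; 20.0000 8.0000]
K = S⁻¹·BᵀPA = [-1.2012 -0.3415; -0.1707 0.1951]
A−BK = [0.4604 -0.0976; -0.8567 0.1220]
AᵀP(A−BK) = [2.5305 0.5366; 0.5366 0.2439]
P' = Q + AᵀP(A−BK) = [5.7805 -0.9634; -0.9634 1.2439]
tr(P') = 7.0244

7.0244


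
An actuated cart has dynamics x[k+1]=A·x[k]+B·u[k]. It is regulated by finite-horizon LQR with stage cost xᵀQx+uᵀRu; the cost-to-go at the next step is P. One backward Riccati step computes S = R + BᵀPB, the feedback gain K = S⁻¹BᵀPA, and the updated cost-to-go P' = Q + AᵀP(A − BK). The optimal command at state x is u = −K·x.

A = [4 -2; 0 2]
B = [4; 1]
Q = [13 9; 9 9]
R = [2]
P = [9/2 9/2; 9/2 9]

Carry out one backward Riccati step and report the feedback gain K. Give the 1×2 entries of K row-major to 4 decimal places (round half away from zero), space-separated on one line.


0.7563 0.0756

BᵀP = [22.5000 27.0000]
S = R + BᵀPB = [2] + [117.0000] = [119.0000]
BᵀPA = [90.0000 9.0000]
K = S⁻¹·BᵀPA = [0.7563 0.0756]
A−BK = [0.9748 -2.3025; -0.7563 1.9244]
AᵀP(A−BK) = [3.9328 -6.8067; -6.8067 17.3193]
P' = Q + AᵀP(A−BK) = [16.9328 2.1933; 2.1933 26.3193]
tr(P') = 43.2521


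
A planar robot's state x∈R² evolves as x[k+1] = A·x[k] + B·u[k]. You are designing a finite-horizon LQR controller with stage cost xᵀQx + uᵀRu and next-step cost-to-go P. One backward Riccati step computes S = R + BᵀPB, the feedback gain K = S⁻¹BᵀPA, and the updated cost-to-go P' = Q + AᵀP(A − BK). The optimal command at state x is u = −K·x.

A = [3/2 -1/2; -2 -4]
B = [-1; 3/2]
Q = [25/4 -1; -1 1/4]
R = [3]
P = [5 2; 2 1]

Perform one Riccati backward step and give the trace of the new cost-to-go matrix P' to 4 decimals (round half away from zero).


BᵀP = [-2.0000 -0.5000]
S = R + BᵀPB = [3] + [1.2500] = [4.2500]
BᵀPA = [-2.0000 3.0000]
K = S⁻¹·BᵀPA = [-0.4706 0.7059]
A−BK = [1.0294 0.2059; -1.2941 -5.0588]
AᵀP(A−BK) = [2.3088 -4.3382; -4.3382 23.1324]
P' = Q + AᵀP(A−BK) = [8.5588 -5.3382; -5.3382 23.3824]
tr(P') = 31.9412

31.9412


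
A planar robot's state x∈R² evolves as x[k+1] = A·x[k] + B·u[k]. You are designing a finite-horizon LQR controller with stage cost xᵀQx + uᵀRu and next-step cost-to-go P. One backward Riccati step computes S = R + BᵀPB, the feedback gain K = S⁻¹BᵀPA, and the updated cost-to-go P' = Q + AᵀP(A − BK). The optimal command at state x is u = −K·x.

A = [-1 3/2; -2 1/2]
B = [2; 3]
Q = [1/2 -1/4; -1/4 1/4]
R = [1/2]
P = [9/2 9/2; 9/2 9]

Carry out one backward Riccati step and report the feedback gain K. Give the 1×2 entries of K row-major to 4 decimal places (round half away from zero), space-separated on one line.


BᵀP = [22.5000 36.0000]
S = R + BᵀPB = [1/2] + [153.0000] = [153.5000]
BᵀPA = [-94.5000 51.7500]
K = S⁻¹·BᵀPA = [-0.6156 0.3371]
A−BK = [0.2313 0.8257; -0.1531 -0.5114]
AᵀP(A−BK) = [0.3225 0.3591; 0.3591 1.6783]
P' = Q + AᵀP(A−BK) = [0.8225 0.1091; 0.1091 1.9283]
tr(P') = 2.7508

-0.6156 0.3371


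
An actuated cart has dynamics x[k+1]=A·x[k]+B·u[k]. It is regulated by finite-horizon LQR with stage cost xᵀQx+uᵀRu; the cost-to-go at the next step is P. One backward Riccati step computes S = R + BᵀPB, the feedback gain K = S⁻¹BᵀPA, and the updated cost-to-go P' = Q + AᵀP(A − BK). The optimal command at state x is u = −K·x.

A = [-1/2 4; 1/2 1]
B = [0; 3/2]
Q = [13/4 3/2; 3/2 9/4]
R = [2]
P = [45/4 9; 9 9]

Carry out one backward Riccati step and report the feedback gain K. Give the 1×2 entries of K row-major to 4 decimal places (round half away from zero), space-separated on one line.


BᵀP = [13.5000 13.5000]
S = R + BᵀPB = [2] + [20.2500] = [22.2500]
BᵀPA = [0.0000 67.5000]
K = S⁻¹·BᵀPA = [0.0000 3.0337]
A−BK = [-0.5000 4.0000; 0.5000 -3.5506]
AᵀP(A−BK) = [0.5625 -4.5000; -4.5000 56.2247]
P' = Q + AᵀP(A−BK) = [3.8125 -3.0000; -3.0000 58.4747]
tr(P') = 62.2872

0.0000 3.0337


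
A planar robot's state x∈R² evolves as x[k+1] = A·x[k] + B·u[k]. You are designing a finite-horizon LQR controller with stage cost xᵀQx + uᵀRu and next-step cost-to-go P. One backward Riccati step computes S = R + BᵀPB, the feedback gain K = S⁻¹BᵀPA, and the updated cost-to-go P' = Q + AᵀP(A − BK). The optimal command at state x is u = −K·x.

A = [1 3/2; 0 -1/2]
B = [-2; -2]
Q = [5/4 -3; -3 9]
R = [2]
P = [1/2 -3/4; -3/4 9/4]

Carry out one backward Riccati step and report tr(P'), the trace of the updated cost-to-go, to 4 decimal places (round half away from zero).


12.8036

BᵀP = [0.5000 -3.0000]
S = R + BᵀPB = [2] + [5.0000] = [7.0000]
BᵀPA = [0.5000 2.2500]
K = S⁻¹·BᵀPA = [0.0714 0.3214]
A−BK = [1.1429 2.1429; 0.1429 0.1429]
AᵀP(A−BK) = [0.4643 0.9643; 0.9643 2.0893]
P' = Q + AᵀP(A−BK) = [1.7143 -2.0357; -2.0357 11.0893]
tr(P') = 12.8036


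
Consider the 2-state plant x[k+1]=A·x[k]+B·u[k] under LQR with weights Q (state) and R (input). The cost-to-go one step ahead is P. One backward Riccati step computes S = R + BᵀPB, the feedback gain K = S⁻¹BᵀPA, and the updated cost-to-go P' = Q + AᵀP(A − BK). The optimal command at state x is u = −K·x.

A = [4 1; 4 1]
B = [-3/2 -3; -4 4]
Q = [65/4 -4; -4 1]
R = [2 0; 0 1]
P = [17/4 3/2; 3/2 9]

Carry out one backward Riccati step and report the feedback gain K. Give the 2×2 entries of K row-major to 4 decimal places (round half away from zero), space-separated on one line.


-1.5125 -0.3781 -0.5179 -0.1295

BᵀP = [-12.3750 -38.2500; -6.7500 31.5000]
S = R + BᵀPB = [2 0; 0 1] + [171.5625 -115.8750; -115.8750 146.2500] = [173.5625 -115.8750; -115.8750 147.2500]
BᵀPA = [-202.5000 -50.6250; 99.0000 24.7500]
K = S⁻¹·BᵀPA = [-1.5125 -0.3781; -0.5179 -0.1295]
A−BK = [0.1776 0.0444; 0.0216 0.0054]
AᵀP(A−BK) = [4.9932 1.2483; 1.2483 0.3121]
P' = Q + AᵀP(A−BK) = [21.2432 -2.7517; -2.7517 1.3121]
tr(P') = 22.5553


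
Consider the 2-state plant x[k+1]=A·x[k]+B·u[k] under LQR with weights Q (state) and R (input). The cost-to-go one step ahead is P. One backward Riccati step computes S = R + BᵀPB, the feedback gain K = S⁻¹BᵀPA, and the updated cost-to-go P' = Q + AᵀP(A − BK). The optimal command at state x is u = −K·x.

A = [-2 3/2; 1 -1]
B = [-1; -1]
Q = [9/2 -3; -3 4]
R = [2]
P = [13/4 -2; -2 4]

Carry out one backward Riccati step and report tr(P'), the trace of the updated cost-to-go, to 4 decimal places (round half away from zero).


50.7619

BᵀP = [-1.2500 -2.0000]
S = R + BᵀPB = [2] + [3.2500] = [5.2500]
BᵀPA = [0.5000 0.1250]
K = S⁻¹·BᵀPA = [0.0952 0.0238]
A−BK = [-1.9048 1.5238; 1.0952 -0.9762]
AᵀP(A−BK) = [24.9524 -20.7619; -20.7619 17.3095]
P' = Q + AᵀP(A−BK) = [29.4524 -23.7619; -23.7619 21.3095]
tr(P') = 50.7619


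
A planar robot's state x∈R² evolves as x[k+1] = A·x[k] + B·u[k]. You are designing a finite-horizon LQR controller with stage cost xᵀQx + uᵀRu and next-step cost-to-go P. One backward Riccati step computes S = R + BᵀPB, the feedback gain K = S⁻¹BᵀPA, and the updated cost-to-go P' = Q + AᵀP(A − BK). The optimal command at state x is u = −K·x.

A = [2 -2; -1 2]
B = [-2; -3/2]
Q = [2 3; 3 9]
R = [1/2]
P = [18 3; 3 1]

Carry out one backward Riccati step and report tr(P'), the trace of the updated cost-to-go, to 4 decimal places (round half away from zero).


18.7898

BᵀP = [-40.5000 -7.5000]
S = R + BᵀPB = [1/2] + [92.2500] = [92.7500]
BᵀPA = [-73.5000 66.0000]
K = S⁻¹·BᵀPA = [-0.7925 0.7116]
A−BK = [0.4151 -0.5768; -2.1887 3.0674]
AᵀP(A−BK) = [2.7547 -3.6981; -3.6981 5.0350]
P' = Q + AᵀP(A−BK) = [4.7547 -0.6981; -0.6981 14.0350]
tr(P') = 18.7898


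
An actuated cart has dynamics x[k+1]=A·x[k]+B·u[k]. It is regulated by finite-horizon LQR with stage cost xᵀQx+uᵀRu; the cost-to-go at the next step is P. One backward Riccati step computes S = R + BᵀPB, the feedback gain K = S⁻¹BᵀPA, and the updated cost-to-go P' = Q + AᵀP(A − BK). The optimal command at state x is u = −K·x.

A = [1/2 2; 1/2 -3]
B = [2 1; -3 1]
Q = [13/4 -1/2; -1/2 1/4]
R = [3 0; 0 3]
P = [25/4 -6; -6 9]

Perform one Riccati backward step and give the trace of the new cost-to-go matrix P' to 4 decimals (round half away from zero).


BᵀP = [30.5000 -39.0000; 0.2500 3.0000]
S = R + BᵀPB = [3 0; 0 3] + [178.0000 -8.5000; -8.5000 3.2500] = [181.0000 -8.5000; -8.5000 6.2500]
BᵀPA = [-4.2500 178.0000; 1.6250 -8.5000]
K = S⁻¹·BᵀPA = [-0.0120 0.9823; 0.2436 -0.0241]
A−BK = [0.2805 0.0595; 0.2203 -0.0290]
AᵀP(A−BK) = [0.3654 -0.0361; -0.0361 2.9469]
P' = Q + AᵀP(A−BK) = [3.6154 -0.5361; -0.5361 3.1969]
tr(P') = 6.8123

6.8123


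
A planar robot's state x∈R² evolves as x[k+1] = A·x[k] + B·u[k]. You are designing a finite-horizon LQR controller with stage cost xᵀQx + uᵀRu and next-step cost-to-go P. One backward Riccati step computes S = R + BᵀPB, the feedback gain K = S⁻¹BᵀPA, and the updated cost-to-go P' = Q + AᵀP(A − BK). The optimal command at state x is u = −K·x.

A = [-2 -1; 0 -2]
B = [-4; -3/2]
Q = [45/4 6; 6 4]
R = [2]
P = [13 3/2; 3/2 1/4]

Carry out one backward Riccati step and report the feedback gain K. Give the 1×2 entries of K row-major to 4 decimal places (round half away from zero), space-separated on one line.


BᵀP = [-54.2500 -6.3750]
S = R + BᵀPB = [2] + [226.5625] = [228.5625]
BᵀPA = [108.5000 67.0000]
K = S⁻¹·BᵀPA = [0.4747 0.2931]
A−BK = [-0.1012 0.1725; 0.7121 -1.5603]
AᵀP(A−BK) = [0.4944 0.1947; 0.1947 0.3599]
P' = Q + AᵀP(A−BK) = [11.7444 6.1947; 6.1947 4.3599]
tr(P') = 16.1043

0.4747 0.2931


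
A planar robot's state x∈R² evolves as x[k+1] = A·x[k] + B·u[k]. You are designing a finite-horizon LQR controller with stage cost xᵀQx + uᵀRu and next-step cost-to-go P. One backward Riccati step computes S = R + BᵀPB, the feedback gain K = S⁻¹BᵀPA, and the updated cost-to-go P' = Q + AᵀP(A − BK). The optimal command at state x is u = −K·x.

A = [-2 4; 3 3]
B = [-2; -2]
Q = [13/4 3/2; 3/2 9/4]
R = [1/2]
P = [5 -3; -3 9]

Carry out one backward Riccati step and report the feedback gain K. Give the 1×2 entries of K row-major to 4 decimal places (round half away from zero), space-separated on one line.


BᵀP = [-4.0000 -12.0000]
S = R + BᵀPB = [1/2] + [32.0000] = [32.5000]
BᵀPA = [-28.0000 -52.0000]
K = S⁻¹·BᵀPA = [-0.8615 -1.6000]
A−BK = [-3.7231 0.8000; 1.2769 -0.2000]
AᵀP(A−BK) = [112.8769 -21.8000; -21.8000 5.8000]
P' = Q + AᵀP(A−BK) = [116.1269 -20.3000; -20.3000 8.0500]
tr(P') = 124.1769

-0.8615 -1.6000


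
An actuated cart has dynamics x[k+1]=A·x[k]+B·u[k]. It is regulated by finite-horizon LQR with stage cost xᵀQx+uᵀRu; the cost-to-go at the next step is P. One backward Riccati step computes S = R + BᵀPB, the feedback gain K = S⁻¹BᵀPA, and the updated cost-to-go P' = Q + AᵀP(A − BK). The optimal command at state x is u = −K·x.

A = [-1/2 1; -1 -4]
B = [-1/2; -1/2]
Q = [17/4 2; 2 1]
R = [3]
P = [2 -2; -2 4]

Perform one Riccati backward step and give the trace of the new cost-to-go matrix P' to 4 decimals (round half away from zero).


84.8929

BᵀP = [0.0000 -1.0000]
S = R + BᵀPB = [3] + [0.5000] = [3.5000]
BᵀPA = [1.0000 4.0000]
K = S⁻¹·BᵀPA = [0.2857 1.1429]
A−BK = [-0.3571 1.5714; -0.8571 -3.4286]
AᵀP(A−BK) = [2.2143 11.8571; 11.8571 77.4286]
P' = Q + AᵀP(A−BK) = [6.4643 13.8571; 13.8571 78.4286]
tr(P') = 84.8929


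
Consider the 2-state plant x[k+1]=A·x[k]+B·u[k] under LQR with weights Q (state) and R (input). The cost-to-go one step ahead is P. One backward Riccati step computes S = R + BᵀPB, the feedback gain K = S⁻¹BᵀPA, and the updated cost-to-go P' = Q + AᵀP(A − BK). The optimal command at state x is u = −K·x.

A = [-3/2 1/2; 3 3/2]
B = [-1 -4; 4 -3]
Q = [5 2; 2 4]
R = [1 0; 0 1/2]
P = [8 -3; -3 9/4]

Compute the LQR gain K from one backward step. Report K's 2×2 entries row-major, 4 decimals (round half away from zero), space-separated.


0.8496 0.2302 0.1676 -0.1792

BᵀP = [-20.0000 12.0000; -23.0000 5.2500]
S = R + BᵀPB = [1 0; 0 1/2] + [68.0000 44.0000; 44.0000 76.2500] = [69.0000 44.0000; 44.0000 76.7500]
BᵀPA = [66.0000 8.0000; 50.2500 -3.6250]
K = S⁻¹·BᵀPA = [0.8496 0.2302; 0.1676 -0.1792]
A−BK = [0.0202 0.0134; 0.1045 0.0414]
AᵀP(A−BK) = [0.7511 0.1858; 0.1858 0.0710]
P' = Q + AᵀP(A−BK) = [5.7511 2.1858; 2.1858 4.0710]
tr(P') = 9.8221
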